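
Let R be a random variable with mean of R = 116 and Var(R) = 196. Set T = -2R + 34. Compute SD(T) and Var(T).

T = -2R + 34 is linear with a = -2, b = 34.
SD(R) = √196 = 14.
SD(T) = |a|·SD(R) = |-2|·14 = 28.
Var(T) = a²·Var(R) = (-2)²·196 = 784 (the additive constant 34 does not affect variance).

SD(T) = 28, Var(T) = 784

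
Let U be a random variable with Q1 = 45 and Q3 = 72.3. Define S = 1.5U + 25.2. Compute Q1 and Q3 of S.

a = 1.5 > 0: Q1(S) = a·Q1(U)+b = 92.7, Q3(S) = a·Q3(U)+b = 133.65.

Q1(S) = 92.7, Q3(S) = 133.65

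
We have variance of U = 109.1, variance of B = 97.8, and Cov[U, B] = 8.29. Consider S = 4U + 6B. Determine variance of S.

variance of S = 5664.32

variance of S = a²·variance of U + b²·variance of B + 2ab·Cov[U, B] with a = 4, b = 6.
= 4²·109.1 + 6²·97.8 + 2·4·6·8.29
= 1745.6 + 3520.8 + 397.92 = 5664.32.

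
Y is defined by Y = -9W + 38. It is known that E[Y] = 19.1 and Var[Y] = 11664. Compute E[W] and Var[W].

E[W] = 2.1, Var[W] = 144

From Y = -9W + 38: E[Y] = a·E[W] + b, so E[W] = (E[Y] − b)/a = (19.1 − 38)/(-9) = 2.1.
Var[Y] = a²·Var[W], so Var[W] = 11664/(-9)² = 144.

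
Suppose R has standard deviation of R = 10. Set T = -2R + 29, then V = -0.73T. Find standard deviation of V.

standard deviation of V = 14.6

standard deviation of T = |-2|·10 = 20.
standard deviation of V = |-0.73|·20 = 14.6.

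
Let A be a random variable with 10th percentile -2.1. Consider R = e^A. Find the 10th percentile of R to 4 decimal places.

e^A is increasing, so P_{10}(R) = g(P_{10}(A)) ≈ 0.1225.

10th percentile of R = 0.1225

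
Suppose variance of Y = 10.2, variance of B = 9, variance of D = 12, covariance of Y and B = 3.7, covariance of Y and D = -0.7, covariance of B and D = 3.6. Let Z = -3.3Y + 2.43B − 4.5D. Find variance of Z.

variance of Z = a²·variance of Y + b²·variance of B + c²·variance of D + 2ab·covariance of Y and B + 2ac·covariance of Y and D + 2bc·covariance of B and D, with a = -3.3, b = 2.43, c = -4.5.
= 111.078 + 53.1441 + 243 + (-59.3406) + (-20.79) + (-78.732)
= 248.3595.

variance of Z = 248.3595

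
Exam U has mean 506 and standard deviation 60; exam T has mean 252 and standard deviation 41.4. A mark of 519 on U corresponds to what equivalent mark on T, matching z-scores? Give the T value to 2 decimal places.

T = 260.97

z = (519 − 506)/60 ≈ 0.2167.
T = 252 + z·41.4 = 252 + (519 − 506)·41.4/60 = 260.97.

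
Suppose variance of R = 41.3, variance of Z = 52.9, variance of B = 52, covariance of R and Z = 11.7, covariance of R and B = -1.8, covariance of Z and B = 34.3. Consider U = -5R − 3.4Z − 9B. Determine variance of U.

variance of U = a²·variance of R + b²·variance of Z + c²·variance of B + 2ab·covariance of R and Z + 2ac·covariance of R and B + 2bc·covariance of Z and B, with a = -5, b = -3.4, c = -9.
= 1032.5 + 611.524 + 4212 + 397.8 + (-162) + 2099.16
= 8190.984.

variance of U = 8190.984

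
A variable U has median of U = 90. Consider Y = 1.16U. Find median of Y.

median of Y = 104.4

A linear map preserves order up to sign, so median of Y = a·median of U + b = 1.16·90 = 104.4.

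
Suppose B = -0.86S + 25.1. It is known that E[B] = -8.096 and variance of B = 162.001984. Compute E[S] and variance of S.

From B = -0.86S + 25.1: E[B] = a·E[S] + b, so E[S] = (E[B] − b)/a = (-8.096 − 25.1)/(-0.86) = 38.6.
variance of B = a²·variance of S, so variance of S = 162.001984/(-0.86)² = 219.04.

E[S] = 38.6, variance of S = 219.04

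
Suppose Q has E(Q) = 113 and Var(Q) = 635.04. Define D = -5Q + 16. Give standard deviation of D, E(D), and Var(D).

standard deviation of D = 126, E(D) = -549, Var(D) = 15876

D = -5Q + 16 is linear with a = -5, b = 16.
standard deviation of Q = √635.04 = 25.2.
standard deviation of D = |a|·standard deviation of Q = |-5|·25.2 = 126.
E(D) = a·E(Q) + b = (-5)·113 + 16 = -549.
Var(D) = a²·Var(Q) = (-5)²·635.04 = 15876 (the additive constant 16 does not affect variance).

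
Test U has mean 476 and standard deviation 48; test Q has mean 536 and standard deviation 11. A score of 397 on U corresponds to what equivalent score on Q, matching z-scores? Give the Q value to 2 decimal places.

z = (397 − 476)/48 ≈ -1.6458.
Q = 536 + z·11 = 536 + (397 − 476)·11/48 ≈ 517.90.

Q = 517.90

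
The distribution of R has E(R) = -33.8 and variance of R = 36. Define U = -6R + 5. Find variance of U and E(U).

U = -6R + 5 is linear with a = -6, b = 5.
variance of U = a²·variance of R = (-6)²·36 = 1296 (the additive constant 5 does not affect variance).
E(U) = a·E(R) + b = (-6)·(-33.8) + 5 = 207.8.

variance of U = 1296, E(U) = 207.8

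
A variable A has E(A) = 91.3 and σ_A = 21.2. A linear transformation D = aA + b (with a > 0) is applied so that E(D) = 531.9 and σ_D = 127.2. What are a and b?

σ_D = a·σ_A (a > 0), so a = 127.2/21.2 = 6.
E(D) = a·E(A) + b, so b = 531.9 − 6·91.3 = -15.9.

a = 6, b = -15.9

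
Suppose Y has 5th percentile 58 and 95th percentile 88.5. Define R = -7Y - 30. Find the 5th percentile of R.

5th percentile of R = -649.5

Since a = -7 < 0 the transformation is decreasing, reversing order: the 5th percentile of R corresponds to the 95th percentile of Y.
So P_{5}(R) = a·P_{95}(Y) + b = (-7)·88.5 + (-30) = -649.5.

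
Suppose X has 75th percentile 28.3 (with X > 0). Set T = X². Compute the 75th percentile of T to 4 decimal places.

X² is increasing, so P_{75}(T) = g(P_{75}(X)) = 800.89.

75th percentile of T = 800.89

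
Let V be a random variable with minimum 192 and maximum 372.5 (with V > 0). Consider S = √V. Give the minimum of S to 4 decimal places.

min(S) = 13.8564

√V is increasing on this domain, so min(S) comes from min(V) = 192: min(S) = √(192) ≈ 13.8564.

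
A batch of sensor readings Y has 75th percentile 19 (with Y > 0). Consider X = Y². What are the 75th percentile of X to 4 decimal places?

Y² is increasing, so P_{75}(X) = g(P_{75}(Y)) = 361.

75th percentile of X = 361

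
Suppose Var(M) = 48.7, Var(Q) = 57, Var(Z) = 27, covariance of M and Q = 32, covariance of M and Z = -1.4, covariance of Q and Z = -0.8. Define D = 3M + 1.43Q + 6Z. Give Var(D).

Var(D) = 1737.2913

Var(D) = a²·Var(M) + b²·Var(Q) + c²·Var(Z) + 2ab·covariance of M and Q + 2ac·covariance of M and Z + 2bc·covariance of Q and Z, with a = 3, b = 1.43, c = 6.
= 438.3 + 116.5593 + 972 + 274.56 + (-50.4) + (-13.728)
= 1737.2913.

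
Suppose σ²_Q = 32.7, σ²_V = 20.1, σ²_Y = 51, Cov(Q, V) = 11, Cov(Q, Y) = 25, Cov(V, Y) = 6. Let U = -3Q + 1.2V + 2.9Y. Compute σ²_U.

σ²_U = 279.714

σ²_U = a²·σ²_Q + b²·σ²_V + c²·σ²_Y + 2ab·Cov(Q, V) + 2ac·Cov(Q, Y) + 2bc·Cov(V, Y), with a = -3, b = 1.2, c = 2.9.
= 294.3 + 28.944 + 428.91 + (-79.2) + (-435) + 41.76
= 279.714.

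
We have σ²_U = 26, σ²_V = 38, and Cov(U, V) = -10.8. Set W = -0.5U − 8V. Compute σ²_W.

σ²_W = 2352.1

σ²_W = a²·σ²_U + b²·σ²_V + 2ab·Cov(U, V) with a = -0.5, b = -8.
= (-0.5)²·26 + (-8)²·38 + 2·(-0.5)·(-8)·(-10.8)
= 6.5 + 2432 + (-86.4) = 2352.1.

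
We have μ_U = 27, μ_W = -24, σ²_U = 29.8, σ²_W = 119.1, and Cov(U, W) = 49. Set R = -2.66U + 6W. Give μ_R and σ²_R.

μ_R = (-2.66)·μ_U + 6·μ_W = (-2.66)·27 + 6·(-24) = -215.82.
σ²_R = a²·σ²_U + b²·σ²_W + 2ab·Cov(U, W) with a = -2.66, b = 6.
= (-2.66)²·29.8 + 6²·119.1 + 2·(-2.66)·6·49
= 210.85288 + 4287.6 + (-1564.08) = 2934.37288.

μ_R = -215.82, σ²_R = 2934.37288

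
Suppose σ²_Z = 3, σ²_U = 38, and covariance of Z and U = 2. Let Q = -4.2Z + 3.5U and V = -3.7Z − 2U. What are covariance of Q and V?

covariance of Q and V = -228.48

By bilinearity, covariance of Q and V = ac·σ²_Z + bd·σ²_U + (ad+bc)·covariance of Z and U, with a=-4.2, b=3.5, c=-3.7, d=-2.
ac·σ²_Z = (-4.2)·(-3.7)·3 = 46.62
bd·σ²_U = 3.5·(-2)·38 = -266
(ad+bc)·covariance of Z and U = (-4.55)·2 = -9.1
covariance of Q and V = 46.62 + (-266) + (-9.1) = -228.48.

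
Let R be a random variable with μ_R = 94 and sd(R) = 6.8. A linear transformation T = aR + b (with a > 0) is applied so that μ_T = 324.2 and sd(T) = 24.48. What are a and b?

sd(T) = a·sd(R) (a > 0), so a = 24.48/6.8 = 3.6.
μ_T = a·μ_R + b, so b = 324.2 − 3.6·94 = -14.2.

a = 3.6, b = -14.2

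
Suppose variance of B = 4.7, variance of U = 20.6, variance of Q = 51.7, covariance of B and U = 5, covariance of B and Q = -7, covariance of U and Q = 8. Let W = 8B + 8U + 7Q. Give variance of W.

variance of W = a²·variance of B + b²·variance of U + c²·variance of Q + 2ab·covariance of B and U + 2ac·covariance of B and Q + 2bc·covariance of U and Q, with a = 8, b = 8, c = 7.
= 300.8 + 1318.4 + 2533.3 + 640 + (-784) + 896
= 4904.5.

variance of W = 4904.5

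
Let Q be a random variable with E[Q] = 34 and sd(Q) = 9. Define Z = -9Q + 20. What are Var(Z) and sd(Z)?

Var(Z) = 6561, sd(Z) = 81

Z = -9Q + 20 is linear with a = -9, b = 20.
Var(Q) = 9² = 81.
Var(Z) = a²·Var(Q) = (-9)²·81 = 6561 (the additive constant 20 does not affect variance).
sd(Z) = |a|·sd(Q) = |-9|·9 = 81.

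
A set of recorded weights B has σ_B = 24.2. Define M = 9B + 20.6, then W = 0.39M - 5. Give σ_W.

σ_M = |9|·24.2 = 217.8.
σ_W = |0.39|·217.8 = 84.942.

σ_W = 84.942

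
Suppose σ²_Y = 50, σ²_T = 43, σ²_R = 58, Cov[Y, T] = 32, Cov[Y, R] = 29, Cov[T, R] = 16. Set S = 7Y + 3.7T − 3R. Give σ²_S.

σ²_S = a²·σ²_Y + b²·σ²_T + c²·σ²_R + 2ab·Cov[Y, T] + 2ac·Cov[Y, R] + 2bc·Cov[T, R], with a = 7, b = 3.7, c = -3.
= 2450 + 588.67 + 522 + 1657.6 + (-1218) + (-355.2)
= 3645.07.

σ²_S = 3645.07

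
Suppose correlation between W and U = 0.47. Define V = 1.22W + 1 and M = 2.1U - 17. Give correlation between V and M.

Linear rescalings preserve correlation up to sign; here the slopes 1.22 and 2.1 have the same sign, so correlation between V and M = correlation between W and U = 0.47.

correlation between V and M = 0.47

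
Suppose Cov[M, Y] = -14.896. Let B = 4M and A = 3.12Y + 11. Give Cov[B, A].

Cov[B, A] = a·c·Cov[M, Y] = 4·3.12·(-14.896) = -185.90208. Additive constants drop out.

Cov[B, A] = -185.90208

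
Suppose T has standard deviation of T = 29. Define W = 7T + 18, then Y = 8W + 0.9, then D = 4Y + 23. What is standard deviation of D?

standard deviation of D = 6496

standard deviation of W = |7|·29 = 203.
standard deviation of Y = |8|·203 = 1624.
standard deviation of D = |4|·1624 = 6496.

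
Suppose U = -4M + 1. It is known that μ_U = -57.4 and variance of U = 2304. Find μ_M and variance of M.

From U = -4M + 1: μ_U = a·μ_M + b, so μ_M = (μ_U − b)/a = (-57.4 − 1)/(-4) = 14.6.
variance of U = a²·variance of M, so variance of M = 2304/(-4)² = 144.

μ_M = 14.6, variance of M = 144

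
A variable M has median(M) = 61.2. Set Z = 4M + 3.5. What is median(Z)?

median(Z) = 248.3

A linear map preserves order up to sign, so median(Z) = a·median(M) + b = 4·61.2 + 3.5 = 248.3.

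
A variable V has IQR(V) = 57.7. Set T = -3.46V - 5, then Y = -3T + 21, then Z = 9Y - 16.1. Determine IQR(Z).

IQR(T) = |-3.46|·57.7 = 199.642.
IQR(Y) = |-3|·199.642 = 598.926.
IQR(Z) = |9|·598.926 = 5390.334.

IQR(Z) = 5390.334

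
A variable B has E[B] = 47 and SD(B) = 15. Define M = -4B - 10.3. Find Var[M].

M = -4B - 10.3 is linear with a = -4, b = -10.3.
Var[B] = 15² = 225.
Var[M] = a²·Var[B] = (-4)²·225 = 3600 (the additive constant -10.3 does not affect variance).

Var[M] = 3600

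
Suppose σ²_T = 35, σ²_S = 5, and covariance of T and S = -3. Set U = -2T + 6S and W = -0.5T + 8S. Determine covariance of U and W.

By bilinearity, covariance of U and W = ac·σ²_T + bd·σ²_S + (ad+bc)·covariance of T and S, with a=-2, b=6, c=-0.5, d=8.
ac·σ²_T = (-2)·(-0.5)·35 = 35
bd·σ²_S = 6·8·5 = 240
(ad+bc)·covariance of T and S = (-19)·(-3) = 57
covariance of U and W = 35 + 240 + 57 = 332.

covariance of U and W = 332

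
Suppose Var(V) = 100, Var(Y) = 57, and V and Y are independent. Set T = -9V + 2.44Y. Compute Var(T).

Var(T) = 8439.3552

Var(T) = a²·Var(V) + b²·Var(Y) + 2ab·Cov(V, Y) with a = -9, b = 2.44.
Independence gives Cov(V, Y) = 0.
= (-9)²·100 + 2.44²·57 + 2·(-9)·2.44·0
= 8100 + 339.3552 + 0 = 8439.3552.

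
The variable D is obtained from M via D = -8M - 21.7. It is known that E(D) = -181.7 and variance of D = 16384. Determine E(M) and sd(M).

E(M) = 20, sd(M) = 16

From D = -8M - 21.7: E(D) = a·E(M) + b, so E(M) = (E(D) − b)/a = (-181.7 − (-21.7))/(-8) = 20.
sd(D) = √16384 = 128.
sd(D) = |a|·sd(M), so sd(M) = 128/|-8| = 16.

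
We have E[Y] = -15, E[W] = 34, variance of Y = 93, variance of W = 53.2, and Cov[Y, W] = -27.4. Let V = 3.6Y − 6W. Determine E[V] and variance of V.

E[V] = -258, variance of V = 4304.16

E[V] = 3.6·E[Y] + (-6)·E[W] = 3.6·(-15) + (-6)·34 = -258.
variance of V = a²·variance of Y + b²·variance of W + 2ab·Cov[Y, W] with a = 3.6, b = -6.
= 3.6²·93 + (-6)²·53.2 + 2·3.6·(-6)·(-27.4)
= 1205.28 + 1915.2 + 1183.68 = 4304.16.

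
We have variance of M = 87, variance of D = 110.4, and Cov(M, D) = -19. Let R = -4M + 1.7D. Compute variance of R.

variance of R = 1969.456

variance of R = a²·variance of M + b²·variance of D + 2ab·Cov(M, D) with a = -4, b = 1.7.
= (-4)²·87 + 1.7²·110.4 + 2·(-4)·1.7·(-19)
= 1392 + 319.056 + 258.4 = 1969.456.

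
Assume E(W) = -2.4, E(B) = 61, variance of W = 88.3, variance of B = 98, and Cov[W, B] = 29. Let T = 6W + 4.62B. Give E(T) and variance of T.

E(T) = 6·E(W) + 4.62·E(B) = 6·(-2.4) + 4.62·61 = 267.42.
variance of T = a²·variance of W + b²·variance of B + 2ab·Cov[W, B] with a = 6, b = 4.62.
= 6²·88.3 + 4.62²·98 + 2·6·4.62·29
= 3178.8 + 2091.7512 + 1607.76 = 6878.3112.

E(T) = 267.42, variance of T = 6878.3112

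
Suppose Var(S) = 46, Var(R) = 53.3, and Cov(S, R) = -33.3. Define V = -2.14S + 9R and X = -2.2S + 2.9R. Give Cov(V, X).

By bilinearity, Cov(V, X) = ac·Var(S) + bd·Var(R) + (ad+bc)·Cov(S, R), with a=-2.14, b=9, c=-2.2, d=2.9.
ac·Var(S) = (-2.14)·(-2.2)·46 = 216.568
bd·Var(R) = 9·2.9·53.3 = 1391.13
(ad+bc)·Cov(S, R) = (-26.006)·(-33.3) = 865.9998
Cov(V, X) = 216.568 + 1391.13 + 865.9998 = 2473.6978.

Cov(V, X) = 2473.6978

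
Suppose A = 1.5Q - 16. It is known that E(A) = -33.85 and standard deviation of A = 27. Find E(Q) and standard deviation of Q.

E(Q) = -11.9, standard deviation of Q = 18

From A = 1.5Q - 16: E(A) = a·E(Q) + b, so E(Q) = (E(A) − b)/a = (-33.85 − (-16))/1.5 = -11.9.
standard deviation of A = |a|·standard deviation of Q, so standard deviation of Q = 27/|1.5| = 18.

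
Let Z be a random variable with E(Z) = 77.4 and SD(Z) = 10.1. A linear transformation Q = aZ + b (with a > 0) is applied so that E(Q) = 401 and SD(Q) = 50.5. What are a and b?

a = 5, b = 14

SD(Q) = a·SD(Z) (a > 0), so a = 50.5/10.1 = 5.
E(Q) = a·E(Z) + b, so b = 401 − 5·77.4 = 14.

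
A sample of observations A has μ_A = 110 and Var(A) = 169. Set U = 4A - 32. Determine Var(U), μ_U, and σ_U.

U = 4A - 32 is linear with a = 4, b = -32.
Var(U) = a²·Var(A) = 4²·169 = 2704 (the additive constant -32 does not affect variance).
μ_U = a·μ_A + b = 4·110 + (-32) = 408.
σ_A = √169 = 13.
σ_U = |a|·σ_A = |4|·13 = 52.

Var(U) = 2704, μ_U = 408, σ_U = 52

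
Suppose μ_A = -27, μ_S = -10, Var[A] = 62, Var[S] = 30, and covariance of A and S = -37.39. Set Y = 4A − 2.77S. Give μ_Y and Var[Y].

μ_Y = -80.3, Var[Y] = 2050.7494

μ_Y = 4·μ_A + (-2.77)·μ_S = 4·(-27) + (-2.77)·(-10) = -80.3.
Var[Y] = a²·Var[A] + b²·Var[S] + 2ab·covariance of A and S with a = 4, b = -2.77.
= 4²·62 + (-2.77)²·30 + 2·4·(-2.77)·(-37.39)
= 992 + 230.187 + 828.5624 = 2050.7494.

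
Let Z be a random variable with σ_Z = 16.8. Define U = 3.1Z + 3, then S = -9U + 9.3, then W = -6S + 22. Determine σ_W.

σ_U = |3.1|·16.8 = 52.08.
σ_S = |-9|·52.08 = 468.72.
σ_W = |-6|·468.72 = 2812.32.

σ_W = 2812.32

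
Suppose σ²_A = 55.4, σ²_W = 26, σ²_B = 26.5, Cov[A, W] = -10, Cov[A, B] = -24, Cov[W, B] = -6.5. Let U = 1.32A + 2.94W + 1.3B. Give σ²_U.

σ²_U = 156.37756

σ²_U = a²·σ²_A + b²·σ²_W + c²·σ²_B + 2ab·Cov[A, W] + 2ac·Cov[A, B] + 2bc·Cov[W, B], with a = 1.32, b = 2.94, c = 1.3.
= 96.52896 + 224.7336 + 44.785 + (-77.616) + (-82.368) + (-49.686)
= 156.37756.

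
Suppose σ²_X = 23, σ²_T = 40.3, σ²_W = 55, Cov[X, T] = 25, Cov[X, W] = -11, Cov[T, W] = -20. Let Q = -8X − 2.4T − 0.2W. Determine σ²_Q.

σ²_Q = a²·σ²_X + b²·σ²_T + c²·σ²_W + 2ab·Cov[X, T] + 2ac·Cov[X, W] + 2bc·Cov[T, W], with a = -8, b = -2.4, c = -0.2.
= 1472 + 232.128 + 2.2 + 960 + (-35.2) + (-19.2)
= 2611.928.

σ²_Q = 2611.928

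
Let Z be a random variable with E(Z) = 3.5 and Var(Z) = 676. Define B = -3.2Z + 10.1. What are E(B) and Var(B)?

E(B) = -1.1, Var(B) = 6922.24

B = -3.2Z + 10.1 is linear with a = -3.2, b = 10.1.
E(B) = a·E(Z) + b = (-3.2)·3.5 + 10.1 = -1.1.
Var(B) = a²·Var(Z) = (-3.2)²·676 = 6922.24 (the additive constant 10.1 does not affect variance).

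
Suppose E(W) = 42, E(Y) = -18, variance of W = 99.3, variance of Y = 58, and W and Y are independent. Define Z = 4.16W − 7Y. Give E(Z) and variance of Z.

E(Z) = 4.16·E(W) + (-7)·E(Y) = 4.16·42 + (-7)·(-18) = 300.72.
variance of Z = a²·variance of W + b²·variance of Y + 2ab·covariance of W and Y with a = 4.16, b = -7.
Independence gives covariance of W and Y = 0.
= 4.16²·99.3 + (-7)²·58 + 2·4.16·(-7)·0
= 1718.44608 + 2842 + 0 = 4560.44608.

E(Z) = 300.72, variance of Z = 4560.44608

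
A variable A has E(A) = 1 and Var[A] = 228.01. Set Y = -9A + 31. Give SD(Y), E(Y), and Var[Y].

SD(Y) = 135.9, E(Y) = 22, Var[Y] = 18468.81

Y = -9A + 31 is linear with a = -9, b = 31.
SD(A) = √228.01 = 15.1.
SD(Y) = |a|·SD(A) = |-9|·15.1 = 135.9.
E(Y) = a·E(A) + b = (-9)·1 + 31 = 22.
Var[Y] = a²·Var[A] = (-9)²·228.01 = 18468.81 (the additive constant 31 does not affect variance).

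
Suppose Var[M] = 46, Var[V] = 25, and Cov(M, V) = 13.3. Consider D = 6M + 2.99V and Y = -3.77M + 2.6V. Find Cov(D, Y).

Cov(D, Y) = -788.61159

By bilinearity, Cov(D, Y) = ac·Var[M] + bd·Var[V] + (ad+bc)·Cov(M, V), with a=6, b=2.99, c=-3.77, d=2.6.
ac·Var[M] = 6·(-3.77)·46 = -1040.52
bd·Var[V] = 2.99·2.6·25 = 194.35
(ad+bc)·Cov(M, V) = (4.3277)·13.3 = 57.55841
Cov(D, Y) = -1040.52 + 194.35 + 57.55841 = -788.61159.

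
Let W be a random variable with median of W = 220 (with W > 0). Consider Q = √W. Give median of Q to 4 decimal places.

√W is monotone on this domain, so median of Q = √(220) ≈ 14.8324.

median of Q = 14.8324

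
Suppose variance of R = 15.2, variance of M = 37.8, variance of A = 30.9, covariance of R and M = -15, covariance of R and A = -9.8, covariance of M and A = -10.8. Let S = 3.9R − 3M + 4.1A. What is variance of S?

variance of S = 1394.097

variance of S = a²·variance of R + b²·variance of M + c²·variance of A + 2ab·covariance of R and M + 2ac·covariance of R and A + 2bc·covariance of M and A, with a = 3.9, b = -3, c = 4.1.
= 231.192 + 340.2 + 519.429 + 351 + (-313.404) + 265.68
= 1394.097.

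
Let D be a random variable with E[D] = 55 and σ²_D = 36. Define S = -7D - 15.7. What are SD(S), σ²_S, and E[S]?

SD(S) = 42, σ²_S = 1764, E[S] = -400.7

S = -7D - 15.7 is linear with a = -7, b = -15.7.
SD(D) = √36 = 6.
SD(S) = |a|·SD(D) = |-7|·6 = 42.
σ²_S = a²·σ²_D = (-7)²·36 = 1764 (the additive constant -15.7 does not affect variance).
E[S] = a·E[D] + b = (-7)·55 + (-15.7) = -400.7.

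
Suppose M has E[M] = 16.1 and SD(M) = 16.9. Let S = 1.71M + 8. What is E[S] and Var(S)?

S = 1.71M + 8 is linear with a = 1.71, b = 8.
E[S] = a·E[M] + b = 1.71·16.1 + 8 = 35.531.
Var(M) = 16.9² = 285.61.
Var(S) = a²·Var(M) = 1.71²·285.61 = 835.152201 (the additive constant 8 does not affect variance).

E[S] = 35.531, Var(S) = 835.152201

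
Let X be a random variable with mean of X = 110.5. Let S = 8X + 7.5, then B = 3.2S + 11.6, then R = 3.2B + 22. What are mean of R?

mean of S = 8·110.5 + 7.5 = 891.5.
mean of B = 3.2·891.5 + 11.6 = 2864.4.
mean of R = 3.2·2864.4 + 22 = 9188.08.

mean of R = 9188.08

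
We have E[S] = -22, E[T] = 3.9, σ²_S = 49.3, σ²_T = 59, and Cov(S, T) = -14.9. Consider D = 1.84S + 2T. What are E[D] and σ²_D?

E[D] = 1.84·E[S] + 2·E[T] = 1.84·(-22) + 2·3.9 = -32.68.
σ²_D = a²·σ²_S + b²·σ²_T + 2ab·Cov(S, T) with a = 1.84, b = 2.
= 1.84²·49.3 + 2²·59 + 2·1.84·2·(-14.9)
= 166.91008 + 236 + (-109.664) = 293.24608.

E[D] = -32.68, σ²_D = 293.24608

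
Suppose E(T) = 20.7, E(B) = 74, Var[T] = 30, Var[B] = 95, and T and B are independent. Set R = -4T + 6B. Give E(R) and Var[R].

E(R) = (-4)·E(T) + 6·E(B) = (-4)·20.7 + 6·74 = 361.2.
Var[R] = a²·Var[T] + b²·Var[B] + 2ab·Cov(T, B) with a = -4, b = 6.
Independence gives Cov(T, B) = 0.
= (-4)²·30 + 6²·95 + 2·(-4)·6·0
= 480 + 3420 + 0 = 3900.

E(R) = 361.2, Var[R] = 3900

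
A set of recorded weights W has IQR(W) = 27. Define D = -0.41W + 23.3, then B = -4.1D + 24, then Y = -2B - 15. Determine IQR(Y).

IQR(Y) = 90.774

IQR(D) = |-0.41|·27 = 11.07.
IQR(B) = |-4.1|·11.07 = 45.387.
IQR(Y) = |-2|·45.387 = 90.774.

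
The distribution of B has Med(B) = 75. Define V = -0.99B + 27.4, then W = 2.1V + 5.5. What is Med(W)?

Med(W) = -92.885

Med(V) = (-0.99)·75 + 27.4 = -46.85.
Med(W) = 2.1·(-46.85) + 5.5 = -92.885.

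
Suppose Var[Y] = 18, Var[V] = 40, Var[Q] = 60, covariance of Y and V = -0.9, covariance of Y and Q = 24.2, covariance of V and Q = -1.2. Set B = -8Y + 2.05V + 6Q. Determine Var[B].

Var[B] = 1156.9

Var[B] = a²·Var[Y] + b²·Var[V] + c²·Var[Q] + 2ab·covariance of Y and V + 2ac·covariance of Y and Q + 2bc·covariance of V and Q, with a = -8, b = 2.05, c = 6.
= 1152 + 168.1 + 2160 + 29.52 + (-2323.2) + (-29.52)
= 1156.9.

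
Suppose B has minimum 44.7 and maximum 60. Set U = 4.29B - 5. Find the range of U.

Range(U) = 65.637

Range of B = 60 − 44.7 = 15.3.
Range(U) = |a|·Range(B) = |4.29|·15.3 = 65.637.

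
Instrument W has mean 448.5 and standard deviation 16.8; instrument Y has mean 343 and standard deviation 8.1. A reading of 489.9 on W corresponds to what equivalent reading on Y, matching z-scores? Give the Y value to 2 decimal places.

z = (489.9 − 448.5)/16.8 ≈ 2.4643.
Y = 343 + z·8.1 = 343 + (489.9 − 448.5)·8.1/16.8 ≈ 362.96.

Y = 362.96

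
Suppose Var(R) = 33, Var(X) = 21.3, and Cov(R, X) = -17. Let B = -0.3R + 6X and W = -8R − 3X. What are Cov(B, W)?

By bilinearity, Cov(B, W) = ac·Var(R) + bd·Var(X) + (ad+bc)·Cov(R, X), with a=-0.3, b=6, c=-8, d=-3.
ac·Var(R) = (-0.3)·(-8)·33 = 79.2
bd·Var(X) = 6·(-3)·21.3 = -383.4
(ad+bc)·Cov(R, X) = (-47.1)·(-17) = 800.7
Cov(B, W) = 79.2 + (-383.4) + 800.7 = 496.5.

Cov(B, W) = 496.5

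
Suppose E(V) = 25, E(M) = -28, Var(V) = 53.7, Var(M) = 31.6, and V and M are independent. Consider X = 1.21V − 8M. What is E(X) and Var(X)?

E(X) = 254.25, Var(X) = 2101.02217

E(X) = 1.21·E(V) + (-8)·E(M) = 1.21·25 + (-8)·(-28) = 254.25.
Var(X) = a²·Var(V) + b²·Var(M) + 2ab·Cov[V, M] with a = 1.21, b = -8.
Independence gives Cov[V, M] = 0.
= 1.21²·53.7 + (-8)²·31.6 + 2·1.21·(-8)·0
= 78.62217 + 2022.4 + 0 = 2101.02217.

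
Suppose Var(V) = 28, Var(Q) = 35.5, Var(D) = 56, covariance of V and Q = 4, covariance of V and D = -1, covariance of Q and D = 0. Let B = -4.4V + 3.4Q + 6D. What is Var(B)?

Var(B) = a²·Var(V) + b²·Var(Q) + c²·Var(D) + 2ab·covariance of V and Q + 2ac·covariance of V and D + 2bc·covariance of Q and D, with a = -4.4, b = 3.4, c = 6.
= 542.08 + 410.38 + 2016 + (-119.68) + 52.8 + 0
= 2901.58.

Var(B) = 2901.58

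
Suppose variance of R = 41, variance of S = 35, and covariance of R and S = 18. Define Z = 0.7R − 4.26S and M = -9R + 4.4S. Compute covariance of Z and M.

By bilinearity, covariance of Z and M = ac·variance of R + bd·variance of S + (ad+bc)·covariance of R and S, with a=0.7, b=-4.26, c=-9, d=4.4.
ac·variance of R = 0.7·(-9)·41 = -258.3
bd·variance of S = (-4.26)·4.4·35 = -656.04
(ad+bc)·covariance of R and S = (41.42)·18 = 745.56
covariance of Z and M = -258.3 + (-656.04) + 745.56 = -168.78.

covariance of Z and M = -168.78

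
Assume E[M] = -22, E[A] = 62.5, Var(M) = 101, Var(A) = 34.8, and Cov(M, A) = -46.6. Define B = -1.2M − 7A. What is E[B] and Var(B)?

E[B] = (-1.2)·E[M] + (-7)·E[A] = (-1.2)·(-22) + (-7)·62.5 = -411.1.
Var(B) = a²·Var(M) + b²·Var(A) + 2ab·Cov(M, A) with a = -1.2, b = -7.
= (-1.2)²·101 + (-7)²·34.8 + 2·(-1.2)·(-7)·(-46.6)
= 145.44 + 1705.2 + (-782.88) = 1067.76.

E[B] = -411.1, Var(B) = 1067.76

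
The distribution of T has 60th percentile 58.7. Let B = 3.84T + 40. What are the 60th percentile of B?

Since a = 3.84 > 0 the transformation is increasing, so the 60th percentile of B = a·(P_{60} of T) + b = 3.84·58.7 + 40 = 265.408.

60th percentile of B = 265.408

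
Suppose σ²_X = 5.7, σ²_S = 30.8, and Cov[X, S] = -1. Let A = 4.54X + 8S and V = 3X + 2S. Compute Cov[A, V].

By bilinearity, Cov[A, V] = ac·σ²_X + bd·σ²_S + (ad+bc)·Cov[X, S], with a=4.54, b=8, c=3, d=2.
ac·σ²_X = 4.54·3·5.7 = 77.634
bd·σ²_S = 8·2·30.8 = 492.8
(ad+bc)·Cov[X, S] = (33.08)·(-1) = -33.08
Cov[A, V] = 77.634 + 492.8 + (-33.08) = 537.354.

Cov[A, V] = 537.354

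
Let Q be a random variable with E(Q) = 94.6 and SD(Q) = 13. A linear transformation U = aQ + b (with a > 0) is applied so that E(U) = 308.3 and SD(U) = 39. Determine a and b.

a = 3, b = 24.5

SD(U) = a·SD(Q) (a > 0), so a = 39/13 = 3.
E(U) = a·E(Q) + b, so b = 308.3 − 3·94.6 = 24.5.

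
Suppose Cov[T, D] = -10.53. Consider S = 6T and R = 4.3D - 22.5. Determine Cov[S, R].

Cov[S, R] = -271.674

Cov[S, R] = a·c·Cov[T, D] = 6·4.3·(-10.53) = -271.674. Additive constants drop out.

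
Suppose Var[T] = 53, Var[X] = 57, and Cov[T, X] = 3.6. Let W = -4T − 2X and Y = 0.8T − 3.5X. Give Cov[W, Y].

Cov[W, Y] = 274.04

By bilinearity, Cov[W, Y] = ac·Var[T] + bd·Var[X] + (ad+bc)·Cov[T, X], with a=-4, b=-2, c=0.8, d=-3.5.
ac·Var[T] = (-4)·0.8·53 = -169.6
bd·Var[X] = (-2)·(-3.5)·57 = 399
(ad+bc)·Cov[T, X] = (12.4)·3.6 = 44.64
Cov[W, Y] = -169.6 + 399 + 44.64 = 274.04.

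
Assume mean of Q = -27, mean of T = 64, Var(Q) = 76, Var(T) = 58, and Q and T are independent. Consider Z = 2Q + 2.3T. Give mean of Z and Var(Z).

mean of Z = 2·mean of Q + 2.3·mean of T = 2·(-27) + 2.3·64 = 93.2.
Var(Z) = a²·Var(Q) + b²·Var(T) + 2ab·covariance of Q and T with a = 2, b = 2.3.
Independence gives covariance of Q and T = 0.
= 2²·76 + 2.3²·58 + 2·2·2.3·0
= 304 + 306.82 + 0 = 610.82.

mean of Z = 93.2, Var(Z) = 610.82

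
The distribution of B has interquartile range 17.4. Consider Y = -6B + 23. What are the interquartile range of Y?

Under Y = aB + b, IQR(Y) = |a|·IQR(B) = |-6|·17.4 = 104.4 (shifts cancel; spread scales by |a|).

IQR(Y) = 104.4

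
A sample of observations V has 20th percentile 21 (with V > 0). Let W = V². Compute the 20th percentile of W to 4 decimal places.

20th percentile of W = 441

V² is increasing, so P_{20}(W) = g(P_{20}(V)) = 441.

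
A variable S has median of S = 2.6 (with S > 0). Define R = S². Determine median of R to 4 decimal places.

S² is monotone on this domain, so median of R = square(2.6) = 6.76.

median of R = 6.76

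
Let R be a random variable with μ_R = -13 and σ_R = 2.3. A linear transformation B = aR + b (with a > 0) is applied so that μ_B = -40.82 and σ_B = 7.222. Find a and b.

a = 3.14, b = 0

σ_B = a·σ_R (a > 0), so a = 7.222/2.3 = 3.14.
μ_B = a·μ_R + b, so b = -40.82 − 3.14·(-13) = 0.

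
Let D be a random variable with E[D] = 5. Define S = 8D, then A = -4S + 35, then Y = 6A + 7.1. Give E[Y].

E[S] = 8·5 = 40.
E[A] = (-4)·40 + 35 = -125.
E[Y] = 6·(-125) + 7.1 = -742.9.

E[Y] = -742.9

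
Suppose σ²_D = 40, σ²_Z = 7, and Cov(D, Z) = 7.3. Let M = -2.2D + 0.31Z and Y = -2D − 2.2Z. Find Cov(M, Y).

Cov(M, Y) = 202.032

By bilinearity, Cov(M, Y) = ac·σ²_D + bd·σ²_Z + (ad+bc)·Cov(D, Z), with a=-2.2, b=0.31, c=-2, d=-2.2.
ac·σ²_D = (-2.2)·(-2)·40 = 176
bd·σ²_Z = 0.31·(-2.2)·7 = -4.774
(ad+bc)·Cov(D, Z) = (4.22)·7.3 = 30.806
Cov(M, Y) = 176 + (-4.774) + 30.806 = 202.032.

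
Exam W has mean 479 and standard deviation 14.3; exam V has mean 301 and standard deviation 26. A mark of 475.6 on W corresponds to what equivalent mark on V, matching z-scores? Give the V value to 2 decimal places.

z = (475.6 − 479)/14.3 ≈ -0.2378.
V = 301 + z·26 = 301 + (475.6 − 479)·26/14.3 ≈ 294.82.

V = 294.82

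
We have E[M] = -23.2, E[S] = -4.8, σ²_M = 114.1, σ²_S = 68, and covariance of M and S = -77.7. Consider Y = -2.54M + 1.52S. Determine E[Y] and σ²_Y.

E[Y] = 51.632, σ²_Y = 1493.20308

E[Y] = (-2.54)·E[M] + 1.52·E[S] = (-2.54)·(-23.2) + 1.52·(-4.8) = 51.632.
σ²_Y = a²·σ²_M + b²·σ²_S + 2ab·covariance of M and S with a = -2.54, b = 1.52.
= (-2.54)²·114.1 + 1.52²·68 + 2·(-2.54)·1.52·(-77.7)
= 736.12756 + 157.1072 + 599.96832 = 1493.20308.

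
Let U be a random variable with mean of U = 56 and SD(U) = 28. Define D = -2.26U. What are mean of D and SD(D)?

D = -2.26U is linear with a = -2.26, b = 0.
mean of D = a·mean of U + b = (-2.26)·56 = -126.56.
SD(D) = |a|·SD(U) = |-2.26|·28 = 63.28.

mean of D = -126.56, SD(D) = 63.28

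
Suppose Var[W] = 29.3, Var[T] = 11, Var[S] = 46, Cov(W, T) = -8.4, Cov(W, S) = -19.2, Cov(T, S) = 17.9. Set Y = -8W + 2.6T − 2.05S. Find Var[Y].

Var[Y] = a²·Var[W] + b²·Var[T] + c²·Var[S] + 2ab·Cov(W, T) + 2ac·Cov(W, S) + 2bc·Cov(T, S), with a = -8, b = 2.6, c = -2.05.
= 1875.2 + 74.36 + 193.315 + 349.44 + (-629.76) + (-190.814)
= 1671.741.

Var[Y] = 1671.741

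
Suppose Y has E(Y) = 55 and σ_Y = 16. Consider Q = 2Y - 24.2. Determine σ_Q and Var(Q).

σ_Q = 32, Var(Q) = 1024

Q = 2Y - 24.2 is linear with a = 2, b = -24.2.
σ_Q = |a|·σ_Y = |2|·16 = 32.
Var(Y) = 16² = 256.
Var(Q) = a²·Var(Y) = 2²·256 = 1024 (the additive constant -24.2 does not affect variance).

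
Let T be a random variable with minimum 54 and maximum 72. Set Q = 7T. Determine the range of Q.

Range of T = 72 − 54 = 18.
Range(Q) = |a|·Range(T) = |7|·18 = 126.

Range(Q) = 126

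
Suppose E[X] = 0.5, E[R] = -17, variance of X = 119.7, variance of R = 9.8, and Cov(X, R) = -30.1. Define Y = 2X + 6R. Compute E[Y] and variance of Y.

E[Y] = -101, variance of Y = 109.2

E[Y] = 2·E[X] + 6·E[R] = 2·0.5 + 6·(-17) = -101.
variance of Y = a²·variance of X + b²·variance of R + 2ab·Cov(X, R) with a = 2, b = 6.
= 2²·119.7 + 6²·9.8 + 2·2·6·(-30.1)
= 478.8 + 352.8 + (-722.4) = 109.2.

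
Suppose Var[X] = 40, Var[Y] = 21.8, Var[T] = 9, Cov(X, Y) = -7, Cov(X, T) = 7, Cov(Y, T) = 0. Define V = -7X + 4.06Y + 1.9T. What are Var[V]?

Var[V] = a²·Var[X] + b²·Var[Y] + c²·Var[T] + 2ab·Cov(X, Y) + 2ac·Cov(X, T) + 2bc·Cov(Y, T), with a = -7, b = 4.06, c = 1.9.
= 1960 + 359.34248 + 32.49 + 397.88 + (-186.2) + 0
= 2563.51248.

Var[V] = 2563.51248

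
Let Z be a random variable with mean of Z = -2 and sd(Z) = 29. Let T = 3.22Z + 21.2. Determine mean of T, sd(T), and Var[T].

mean of T = 14.76, sd(T) = 93.38, Var[T] = 8719.8244

T = 3.22Z + 21.2 is linear with a = 3.22, b = 21.2.
mean of T = a·mean of Z + b = 3.22·(-2) + 21.2 = 14.76.
sd(T) = |a|·sd(Z) = |3.22|·29 = 93.38.
Var[Z] = 29² = 841.
Var[T] = a²·Var[Z] = 3.22²·841 = 8719.8244 (the additive constant 21.2 does not affect variance).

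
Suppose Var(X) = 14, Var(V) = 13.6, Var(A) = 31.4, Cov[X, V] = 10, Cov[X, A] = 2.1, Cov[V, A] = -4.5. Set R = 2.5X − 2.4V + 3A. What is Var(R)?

Var(R) = a²·Var(X) + b²·Var(V) + c²·Var(A) + 2ab·Cov[X, V] + 2ac·Cov[X, A] + 2bc·Cov[V, A], with a = 2.5, b = -2.4, c = 3.
= 87.5 + 78.336 + 282.6 + (-120) + 31.5 + 64.8
= 424.736.

Var(R) = 424.736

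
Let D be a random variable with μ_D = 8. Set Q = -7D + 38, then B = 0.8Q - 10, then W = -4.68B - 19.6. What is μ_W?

μ_Q = (-7)·8 + 38 = -18.
μ_B = 0.8·(-18) + (-10) = -24.4.
μ_W = (-4.68)·(-24.4) + (-19.6) = 94.592.

μ_W = 94.592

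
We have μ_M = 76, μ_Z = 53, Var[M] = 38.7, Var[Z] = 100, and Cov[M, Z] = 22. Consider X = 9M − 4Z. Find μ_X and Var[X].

μ_X = 9·μ_M + (-4)·μ_Z = 9·76 + (-4)·53 = 472.
Var[X] = a²·Var[M] + b²·Var[Z] + 2ab·Cov[M, Z] with a = 9, b = -4.
= 9²·38.7 + (-4)²·100 + 2·9·(-4)·22
= 3134.7 + 1600 + (-1584) = 3150.7.

μ_X = 472, Var[X] = 3150.7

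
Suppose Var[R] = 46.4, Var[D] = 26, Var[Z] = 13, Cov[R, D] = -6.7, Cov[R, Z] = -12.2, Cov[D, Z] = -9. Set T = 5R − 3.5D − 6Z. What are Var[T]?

Var[T] = a²·Var[R] + b²·Var[D] + c²·Var[Z] + 2ab·Cov[R, D] + 2ac·Cov[R, Z] + 2bc·Cov[D, Z], with a = 5, b = -3.5, c = -6.
= 1160 + 318.5 + 468 + 234.5 + 732 + (-378)
= 2535.

Var[T] = 2535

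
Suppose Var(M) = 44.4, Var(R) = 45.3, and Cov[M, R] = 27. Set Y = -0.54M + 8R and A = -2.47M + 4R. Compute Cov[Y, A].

Cov[Y, A] = 916.98072

By bilinearity, Cov[Y, A] = ac·Var(M) + bd·Var(R) + (ad+bc)·Cov[M, R], with a=-0.54, b=8, c=-2.47, d=4.
ac·Var(M) = (-0.54)·(-2.47)·44.4 = 59.22072
bd·Var(R) = 8·4·45.3 = 1449.6
(ad+bc)·Cov[M, R] = (-21.92)·27 = -591.84
Cov[Y, A] = 59.22072 + 1449.6 + (-591.84) = 916.98072.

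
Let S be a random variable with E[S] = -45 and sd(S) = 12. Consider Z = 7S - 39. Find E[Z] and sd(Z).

E[Z] = -354, sd(Z) = 84

Z = 7S - 39 is linear with a = 7, b = -39.
E[Z] = a·E[S] + b = 7·(-45) + (-39) = -354.
sd(Z) = |a|·sd(S) = |7|·12 = 84.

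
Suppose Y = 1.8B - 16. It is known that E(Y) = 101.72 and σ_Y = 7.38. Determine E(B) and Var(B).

From Y = 1.8B - 16: E(Y) = a·E(B) + b, so E(B) = (E(Y) − b)/a = (101.72 − (-16))/1.8 = 65.4.
Var(Y) = 7.38² = 54.4644.
Var(Y) = a²·Var(B), so Var(B) = 54.4644/1.8² = 16.81.

E(B) = 65.4, Var(B) = 16.81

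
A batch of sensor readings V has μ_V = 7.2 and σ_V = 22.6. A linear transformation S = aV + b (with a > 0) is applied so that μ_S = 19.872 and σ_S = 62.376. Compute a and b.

a = 2.76, b = 0

σ_S = a·σ_V (a > 0), so a = 62.376/22.6 = 2.76.
μ_S = a·μ_V + b, so b = 19.872 − 2.76·7.2 = 0.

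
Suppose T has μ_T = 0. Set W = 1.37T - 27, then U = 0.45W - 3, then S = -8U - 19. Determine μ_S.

μ_W = 1.37·0 + (-27) = -27.
μ_U = 0.45·(-27) + (-3) = -15.15.
μ_S = (-8)·(-15.15) + (-19) = 102.2.

μ_S = 102.2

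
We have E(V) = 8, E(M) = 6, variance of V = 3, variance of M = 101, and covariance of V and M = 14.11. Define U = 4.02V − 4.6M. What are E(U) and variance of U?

E(U) = 4.56, variance of U = 1663.79696

E(U) = 4.02·E(V) + (-4.6)·E(M) = 4.02·8 + (-4.6)·6 = 4.56.
variance of U = a²·variance of V + b²·variance of M + 2ab·covariance of V and M with a = 4.02, b = -4.6.
= 4.02²·3 + (-4.6)²·101 + 2·4.02·(-4.6)·14.11
= 48.4812 + 2137.16 + (-521.84424) = 1663.79696.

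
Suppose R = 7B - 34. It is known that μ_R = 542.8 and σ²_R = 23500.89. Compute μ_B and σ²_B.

μ_B = 82.4, σ²_B = 479.61

From R = 7B - 34: μ_R = a·μ_B + b, so μ_B = (μ_R − b)/a = (542.8 − (-34))/7 = 82.4.
σ²_R = a²·σ²_B, so σ²_B = 23500.89/7² = 479.61.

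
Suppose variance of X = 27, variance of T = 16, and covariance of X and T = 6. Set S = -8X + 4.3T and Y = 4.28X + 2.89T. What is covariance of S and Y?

By bilinearity, covariance of S and Y = ac·variance of X + bd·variance of T + (ad+bc)·covariance of X and T, with a=-8, b=4.3, c=4.28, d=2.89.
ac·variance of X = (-8)·4.28·27 = -924.48
bd·variance of T = 4.3·2.89·16 = 198.832
(ad+bc)·covariance of X and T = (-4.716)·6 = -28.296
covariance of S and Y = -924.48 + 198.832 + (-28.296) = -753.944.

covariance of S and Y = -753.944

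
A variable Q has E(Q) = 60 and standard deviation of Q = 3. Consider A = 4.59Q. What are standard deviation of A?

standard deviation of A = 13.77

A = 4.59Q is linear with a = 4.59, b = 0.
standard deviation of A = |a|·standard deviation of Q = |4.59|·3 = 13.77.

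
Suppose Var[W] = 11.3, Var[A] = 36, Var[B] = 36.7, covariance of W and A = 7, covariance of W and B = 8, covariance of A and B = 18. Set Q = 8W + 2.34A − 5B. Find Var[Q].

Var[Q] = 1038.7016

Var[Q] = a²·Var[W] + b²·Var[A] + c²·Var[B] + 2ab·covariance of W and A + 2ac·covariance of W and B + 2bc·covariance of A and B, with a = 8, b = 2.34, c = -5.
= 723.2 + 197.1216 + 917.5 + 262.08 + (-640) + (-421.2)
= 1038.7016.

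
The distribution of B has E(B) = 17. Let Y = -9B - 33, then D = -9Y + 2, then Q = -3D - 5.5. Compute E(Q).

E(Q) = -5033.5

E(Y) = (-9)·17 + (-33) = -186.
E(D) = (-9)·(-186) + 2 = 1676.
E(Q) = (-3)·1676 + (-5.5) = -5033.5.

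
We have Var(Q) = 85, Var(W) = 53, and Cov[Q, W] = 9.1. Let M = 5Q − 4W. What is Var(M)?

Var(M) = 2609

Var(M) = a²·Var(Q) + b²·Var(W) + 2ab·Cov[Q, W] with a = 5, b = -4.
= 5²·85 + (-4)²·53 + 2·5·(-4)·9.1
= 2125 + 848 + (-364) = 2609.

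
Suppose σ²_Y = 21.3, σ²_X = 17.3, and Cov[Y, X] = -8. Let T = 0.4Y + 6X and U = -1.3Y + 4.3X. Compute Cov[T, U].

Cov[T, U] = 483.904

By bilinearity, Cov[T, U] = ac·σ²_Y + bd·σ²_X + (ad+bc)·Cov[Y, X], with a=0.4, b=6, c=-1.3, d=4.3.
ac·σ²_Y = 0.4·(-1.3)·21.3 = -11.076
bd·σ²_X = 6·4.3·17.3 = 446.34
(ad+bc)·Cov[Y, X] = (-6.08)·(-8) = 48.64
Cov[T, U] = -11.076 + 446.34 + 48.64 = 483.904.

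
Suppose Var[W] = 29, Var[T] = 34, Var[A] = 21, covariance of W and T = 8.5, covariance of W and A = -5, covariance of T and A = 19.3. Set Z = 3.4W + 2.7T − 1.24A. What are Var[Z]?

Var[Z] = a²·Var[W] + b²·Var[T] + c²·Var[A] + 2ab·covariance of W and T + 2ac·covariance of W and A + 2bc·covariance of T and A, with a = 3.4, b = 2.7, c = -1.24.
= 335.24 + 247.86 + 32.2896 + 156.06 + 42.16 + (-129.2328)
= 684.3768.

Var[Z] = 684.3768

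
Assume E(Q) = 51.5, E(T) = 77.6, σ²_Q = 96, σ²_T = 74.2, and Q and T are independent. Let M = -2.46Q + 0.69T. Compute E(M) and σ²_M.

E(M) = -73.146, σ²_M = 616.28022

E(M) = (-2.46)·E(Q) + 0.69·E(T) = (-2.46)·51.5 + 0.69·77.6 = -73.146.
σ²_M = a²·σ²_Q + b²·σ²_T + 2ab·Cov(Q, T) with a = -2.46, b = 0.69.
Independence gives Cov(Q, T) = 0.
= (-2.46)²·96 + 0.69²·74.2 + 2·(-2.46)·0.69·0
= 580.9536 + 35.32662 + 0 = 616.28022.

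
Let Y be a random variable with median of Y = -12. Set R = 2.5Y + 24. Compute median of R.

median of R = -6

A linear map preserves order up to sign, so median of R = a·median of Y + b = 2.5·(-12) + 24 = -6.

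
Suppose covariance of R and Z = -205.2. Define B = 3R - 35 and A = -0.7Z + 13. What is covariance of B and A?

covariance of B and A = 430.92

covariance of B and A = a·c·covariance of R and Z = 3·(-0.7)·(-205.2) = 430.92. Additive constants drop out.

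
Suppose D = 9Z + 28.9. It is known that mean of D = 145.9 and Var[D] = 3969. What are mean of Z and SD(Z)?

mean of Z = 13, SD(Z) = 7

From D = 9Z + 28.9: mean of D = a·mean of Z + b, so mean of Z = (mean of D − b)/a = (145.9 − 28.9)/9 = 13.
SD(D) = √3969 = 63.
SD(D) = |a|·SD(Z), so SD(Z) = 63/|9| = 7.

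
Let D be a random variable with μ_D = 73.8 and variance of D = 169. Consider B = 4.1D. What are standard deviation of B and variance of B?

standard deviation of B = 53.3, variance of B = 2840.89

B = 4.1D is linear with a = 4.1, b = 0.
standard deviation of D = √169 = 13.
standard deviation of B = |a|·standard deviation of D = |4.1|·13 = 53.3.
variance of B = a²·variance of D = 4.1²·169 = 2840.89.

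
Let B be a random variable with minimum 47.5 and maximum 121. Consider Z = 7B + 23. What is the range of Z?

Range of B = 121 − 47.5 = 73.5.
Range(Z) = |a|·Range(B) = |7|·73.5 = 514.5.

Range(Z) = 514.5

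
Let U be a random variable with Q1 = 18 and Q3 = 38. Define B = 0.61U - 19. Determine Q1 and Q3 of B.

Q1(B) = -8.02, Q3(B) = 4.18

a = 0.61 > 0: Q1(B) = a·Q1(U)+b = -8.02, Q3(B) = a·Q3(U)+b = 4.18.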